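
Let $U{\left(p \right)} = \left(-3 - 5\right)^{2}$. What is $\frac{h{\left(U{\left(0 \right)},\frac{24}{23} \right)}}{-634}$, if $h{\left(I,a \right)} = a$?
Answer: $- \frac{12}{7291} \approx -0.0016459$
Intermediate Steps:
$U{\left(p \right)} = 64$ ($U{\left(p \right)} = \left(-8\right)^{2} = 64$)
$\frac{h{\left(U{\left(0 \right)},\frac{24}{23} \right)}}{-634} = \frac{24 \cdot \frac{1}{23}}{-634} = 24 \cdot \frac{1}{23} \left(- \frac{1}{634}\right) = \frac{24}{23} \left(- \frac{1}{634}\right) = - \frac{12}{7291}$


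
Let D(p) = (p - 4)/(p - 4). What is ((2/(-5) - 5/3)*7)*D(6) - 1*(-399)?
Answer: 5768/15 ≈ 384.53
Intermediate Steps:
D(p) = 1 (D(p) = (-4 + p)/(-4 + p) = 1)
((2/(-5) - 5/3)*7)*D(6) - 1*(-399) = ((2/(-5) - 5/3)*7)*1 - 1*(-399) = ((2*(-⅕) - 5*⅓)*7)*1 + 399 = ((-⅖ - 5/3)*7)*1 + 399 = -31/15*7*1 + 399 = -217/15*1 + 399 = -217/15 + 399 = 5768/15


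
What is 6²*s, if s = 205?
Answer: 7380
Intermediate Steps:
6²*s = 6²*205 = 36*205 = 7380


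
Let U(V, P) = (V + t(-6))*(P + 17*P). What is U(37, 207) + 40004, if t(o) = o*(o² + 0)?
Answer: -626950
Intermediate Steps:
t(o) = o³ (t(o) = o*o² = o³)
U(V, P) = 18*P*(-216 + V) (U(V, P) = (V + (-6)³)*(P + 17*P) = (V - 216)*(18*P) = (-216 + V)*(18*P) = 18*P*(-216 + V))
U(37, 207) + 40004 = 18*207*(-216 + 37) + 40004 = 18*207*(-179) + 40004 = -666954 + 40004 = -626950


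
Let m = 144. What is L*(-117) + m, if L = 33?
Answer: -3717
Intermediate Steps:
L*(-117) + m = 33*(-117) + 144 = -3861 + 144 = -3717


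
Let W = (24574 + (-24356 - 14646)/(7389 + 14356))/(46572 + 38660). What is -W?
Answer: -19082951/66191780 ≈ -0.28830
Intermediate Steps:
W = 19082951/66191780 (W = (24574 - 39002/21745)/85232 = (24574 - 39002*1/21745)*(1/85232) = (24574 - 39002/21745)*(1/85232) = (534322628/21745)*(1/85232) = 19082951/66191780 ≈ 0.28830)
-W = -1*19082951/66191780 = -19082951/66191780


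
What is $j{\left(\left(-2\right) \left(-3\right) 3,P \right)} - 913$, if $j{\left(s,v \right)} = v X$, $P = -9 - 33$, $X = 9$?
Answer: $-1291$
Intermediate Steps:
$P = -42$
$j{\left(s,v \right)} = 9 v$ ($j{\left(s,v \right)} = v 9 = 9 v$)
$j{\left(\left(-2\right) \left(-3\right) 3,P \right)} - 913 = 9 \left(-42\right) - 913 = -378 - 913 = -1291$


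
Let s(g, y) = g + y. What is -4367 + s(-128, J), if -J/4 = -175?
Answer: -3795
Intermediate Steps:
J = 700 (J = -4*(-175) = 700)
-4367 + s(-128, J) = -4367 + (-128 + 700) = -4367 + 572 = -3795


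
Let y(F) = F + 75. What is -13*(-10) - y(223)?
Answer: -168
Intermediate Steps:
y(F) = 75 + F
-13*(-10) - y(223) = -13*(-10) - (75 + 223) = 130 - 1*298 = 130 - 298 = -168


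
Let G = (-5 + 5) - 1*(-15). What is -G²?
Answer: -225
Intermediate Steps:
G = 15 (G = 0 + 15 = 15)
-G² = -1*15² = -1*225 = -225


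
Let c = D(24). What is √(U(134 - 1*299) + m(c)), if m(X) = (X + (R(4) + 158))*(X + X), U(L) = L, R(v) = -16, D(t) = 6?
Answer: 3*√179 ≈ 40.137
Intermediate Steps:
c = 6
m(X) = 2*X*(142 + X) (m(X) = (X + (-16 + 158))*(X + X) = (X + 142)*(2*X) = (142 + X)*(2*X) = 2*X*(142 + X))
√(U(134 - 1*299) + m(c)) = √((134 - 1*299) + 2*6*(142 + 6)) = √((134 - 299) + 2*6*148) = √(-165 + 1776) = √1611 = 3*√179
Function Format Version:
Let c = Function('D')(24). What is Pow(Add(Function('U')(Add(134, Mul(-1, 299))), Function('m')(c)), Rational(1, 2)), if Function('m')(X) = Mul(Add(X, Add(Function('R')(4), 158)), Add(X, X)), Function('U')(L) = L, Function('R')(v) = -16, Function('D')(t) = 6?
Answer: Mul(3, Pow(179, Rational(1, 2))) ≈ 40.137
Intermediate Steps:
c = 6
Function('m')(X) = Mul(2, X, Add(142, X)) (Function('m')(X) = Mul(Add(X, Add(-16, 158)), Add(X, X)) = Mul(Add(X, 142), Mul(2, X)) = Mul(Add(142, X), Mul(2, X)) = Mul(2, X, Add(142, X)))
Pow(Add(Function('U')(Add(134, Mul(-1, 299))), Function('m')(c)), Rational(1, 2)) = Pow(Add(Add(134, Mul(-1, 299)), Mul(2, 6, Add(142, 6))), Rational(1, 2)) = Pow(Add(Add(134, -299), Mul(2, 6, 148)), Rational(1, 2)) = Pow(Add(-165, 1776), Rational(1, 2)) = Pow(1611, Rational(1, 2)) = Mul(3, Pow(179, Rational(1, 2)))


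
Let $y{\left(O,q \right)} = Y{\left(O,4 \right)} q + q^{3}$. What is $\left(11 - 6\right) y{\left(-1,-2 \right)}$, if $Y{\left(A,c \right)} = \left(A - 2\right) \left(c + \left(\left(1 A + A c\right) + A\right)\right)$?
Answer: $-100$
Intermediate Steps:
$Y{\left(A,c \right)} = \left(-2 + A\right) \left(c + 2 A + A c\right)$ ($Y{\left(A,c \right)} = \left(-2 + A\right) \left(c + \left(\left(A + A c\right) + A\right)\right) = \left(-2 + A\right) \left(c + \left(2 A + A c\right)\right) = \left(-2 + A\right) \left(c + 2 A + A c\right)$)
$y{\left(O,q \right)} = q^{3} + q \left(-8 - 8 O + 6 O^{2}\right)$ ($y{\left(O,q \right)} = \left(- 4 O - 8 + 2 O^{2} + 4 O^{2} - O 4\right) q + q^{3} = \left(- 4 O - 8 + 2 O^{2} + 4 O^{2} - 4 O\right) q + q^{3} = \left(-8 - 8 O + 6 O^{2}\right) q + q^{3} = q \left(-8 - 8 O + 6 O^{2}\right) + q^{3} = q^{3} + q \left(-8 - 8 O + 6 O^{2}\right)$)
$\left(11 - 6\right) y{\left(-1,-2 \right)} = \left(11 - 6\right) \left(- 2 \left(-8 + \left(-2\right)^{2} - -8 + 6 \left(-1\right)^{2}\right)\right) = 5 \left(- 2 \left(-8 + 4 + 8 + 6 \cdot 1\right)\right) = 5 \left(- 2 \left(-8 + 4 + 8 + 6\right)\right) = 5 \left(\left(-2\right) 10\right) = 5 \left(-20\right) = -100$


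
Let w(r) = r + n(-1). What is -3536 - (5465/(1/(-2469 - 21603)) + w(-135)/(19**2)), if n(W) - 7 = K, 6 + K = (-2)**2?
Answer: 47489529914/361 ≈ 1.3155e+8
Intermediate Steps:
K = -2 (K = -6 + (-2)**2 = -6 + 4 = -2)
n(W) = 5 (n(W) = 7 - 2 = 5)
w(r) = 5 + r (w(r) = r + 5 = 5 + r)
-3536 - (5465/(1/(-2469 - 21603)) + w(-135)/(19**2)) = -3536 - (5465/(1/(-2469 - 21603)) + (5 - 135)/(19**2)) = -3536 - (5465/(1/(-24072)) - 130/361) = -3536 - (5465/(-1/24072) - 130*1/361) = -3536 - (5465*(-24072) - 130/361) = -3536 - (-131553480 - 130/361) = -3536 - 1*(-47490806410/361) = -3536 + 47490806410/361 = 47489529914/361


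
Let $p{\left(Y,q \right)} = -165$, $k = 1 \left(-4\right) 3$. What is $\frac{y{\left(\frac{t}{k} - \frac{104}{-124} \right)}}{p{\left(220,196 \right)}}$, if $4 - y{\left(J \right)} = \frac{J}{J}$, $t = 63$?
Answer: $- \frac{1}{55} \approx -0.018182$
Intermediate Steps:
$k = -12$ ($k = \left(-4\right) 3 = -12$)
$y{\left(J \right)} = 3$ ($y{\left(J \right)} = 4 - \frac{J}{J} = 4 - 1 = 3$)
$\frac{y{\left(\frac{t}{k} - \frac{104}{-124} \right)}}{p{\left(220,196 \right)}} = \frac{3}{-165} = 3 \left(- \frac{1}{165}\right) = - \frac{1}{55}$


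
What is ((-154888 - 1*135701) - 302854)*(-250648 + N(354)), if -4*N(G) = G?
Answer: 297595641539/2 ≈ 1.4880e+11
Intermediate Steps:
N(G) = -G/4
((-154888 - 1*135701) - 302854)*(-250648 + N(354)) = ((-154888 - 1*135701) - 302854)*(-250648 - 1/4*354) = ((-154888 - 135701) - 302854)*(-250648 - 177/2) = (-290589 - 302854)*(-501473/2) = -593443*(-501473/2) = 297595641539/2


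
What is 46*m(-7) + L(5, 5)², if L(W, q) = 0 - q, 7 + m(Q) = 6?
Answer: -21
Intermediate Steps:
m(Q) = -1 (m(Q) = -7 + 6 = -1)
L(W, q) = -q
46*m(-7) + L(5, 5)² = 46*(-1) + (-1*5)² = -46 + (-5)² = -46 + 25 = -21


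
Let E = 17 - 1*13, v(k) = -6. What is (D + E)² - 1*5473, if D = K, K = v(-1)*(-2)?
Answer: -5217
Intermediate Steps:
E = 4 (E = 17 - 13 = 4)
K = 12 (K = -6*(-2) = 12)
D = 12
(D + E)² - 1*5473 = (12 + 4)² - 1*5473 = 16² - 5473 = 256 - 5473 = -5217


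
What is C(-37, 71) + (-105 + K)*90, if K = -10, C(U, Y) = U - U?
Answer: -10350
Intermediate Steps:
C(U, Y) = 0
C(-37, 71) + (-105 + K)*90 = 0 + (-105 - 10)*90 = 0 - 115*90 = 0 - 10350 = -10350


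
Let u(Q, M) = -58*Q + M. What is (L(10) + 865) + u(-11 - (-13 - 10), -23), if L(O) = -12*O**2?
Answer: -1054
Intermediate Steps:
u(Q, M) = M - 58*Q
(L(10) + 865) + u(-11 - (-13 - 10), -23) = (-12*10**2 + 865) + (-23 - 58*(-11 - (-13 - 10))) = (-12*100 + 865) + (-23 - 58*(-11 - 1*(-23))) = (-1200 + 865) + (-23 - 58*(-11 + 23)) = -335 + (-23 - 58*12) = -335 + (-23 - 696) = -335 - 719 = -1054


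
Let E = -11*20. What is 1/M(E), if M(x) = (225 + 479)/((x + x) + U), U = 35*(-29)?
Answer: -1455/704 ≈ -2.0668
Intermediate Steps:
U = -1015
E = -220
M(x) = 704/(-1015 + 2*x) (M(x) = (225 + 479)/((x + x) - 1015) = 704/(2*x - 1015) = 704/(-1015 + 2*x))
1/M(E) = 1/(704/(-1015 + 2*(-220))) = 1/(704/(-1015 - 440)) = 1/(704/(-1455)) = 1/(704*(-1/1455)) = 1/(-704/1455) = -1455/704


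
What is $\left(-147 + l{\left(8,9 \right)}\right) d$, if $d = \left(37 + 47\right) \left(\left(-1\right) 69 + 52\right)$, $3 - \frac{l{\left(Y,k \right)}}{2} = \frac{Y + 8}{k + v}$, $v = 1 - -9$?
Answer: $\frac{3871308}{19} \approx 2.0375 \cdot 10^{5}$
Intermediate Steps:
$v = 10$ ($v = 1 + 9 = 10$)
$l{\left(Y,k \right)} = 6 - \frac{2 \left(8 + Y\right)}{10 + k}$ ($l{\left(Y,k \right)} = 6 - 2 \frac{Y + 8}{k + 10} = 6 - 2 \frac{8 + Y}{10 + k} = 6 - \frac{2 \left(8 + Y\right)}{10 + k}$)
$d = -1428$ ($d = 84 \left(-69 + 52\right) = 84 \left(-17\right) = -1428$)
$\left(-147 + l{\left(8,9 \right)}\right) d = \left(-147 + \frac{2 \left(22 - 8 + 3 \cdot 9\right)}{10 + 9}\right) \left(-1428\right) = \left(-147 + \frac{2 \left(22 - 8 + 27\right)}{19}\right) \left(-1428\right) = \left(-147 + 2 \cdot \frac{1}{19} \cdot 41\right) \left(-1428\right) = \left(-147 + \frac{82}{19}\right) \left(-1428\right) = \left(- \frac{2711}{19}\right) \left(-1428\right) = \frac{3871308}{19}$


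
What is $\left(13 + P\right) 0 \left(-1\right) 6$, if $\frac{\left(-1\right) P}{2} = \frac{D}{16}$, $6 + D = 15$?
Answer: $0$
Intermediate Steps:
$D = 9$ ($D = -6 + 15 = 9$)
$P = - \frac{9}{8}$ ($P = - 2 \cdot \frac{9}{16} = - 2 \cdot 9 \cdot \frac{1}{16} = \left(-2\right) \frac{9}{16} = - \frac{9}{8} \approx -1.125$)
$\left(13 + P\right) 0 \left(-1\right) 6 = \left(13 - \frac{9}{8}\right) 0 \left(-1\right) 6 = \frac{95 \cdot 0 \cdot 6}{8} = \frac{95}{8} \cdot 0 = 0$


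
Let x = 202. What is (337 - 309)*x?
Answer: 5656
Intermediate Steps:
(337 - 309)*x = (337 - 309)*202 = 28*202 = 5656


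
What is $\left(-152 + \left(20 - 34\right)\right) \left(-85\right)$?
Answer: $14110$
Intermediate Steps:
$\left(-152 + \left(20 - 34\right)\right) \left(-85\right) = \left(-152 - 14\right) \left(-85\right) = \left(-166\right) \left(-85\right) = 14110$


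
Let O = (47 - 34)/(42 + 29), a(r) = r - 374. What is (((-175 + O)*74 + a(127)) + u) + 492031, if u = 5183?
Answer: 34366169/71 ≈ 4.8403e+5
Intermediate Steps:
a(r) = -374 + r
O = 13/71 ≈ 0.18310
(((-175 + O)*74 + a(127)) + u) + 492031 = (((-175 + 13/71)*74 + (-374 + 127)) + 5183) + 492031 = ((-12412/71*74 - 247) + 5183) + 492031 = ((-918488/71 - 247) + 5183) + 492031 = (-936025/71 + 5183) + 492031 = -568032/71 + 492031 = 34366169/71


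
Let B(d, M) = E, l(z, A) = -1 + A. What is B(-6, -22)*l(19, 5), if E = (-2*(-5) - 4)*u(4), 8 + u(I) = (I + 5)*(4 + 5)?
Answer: 1752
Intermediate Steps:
u(I) = 37 + 9*I (u(I) = -8 + (I + 5)*(4 + 5) = -8 + (5 + I)*9 = -8 + (45 + 9*I) = 37 + 9*I)
E = 438 (E = (-2*(-5) - 4)*(37 + 9*4) = (10 - 4)*(37 + 36) = 6*73 = 438)
B(d, M) = 438
B(-6, -22)*l(19, 5) = 438*(-1 + 5) = 438*4 = 1752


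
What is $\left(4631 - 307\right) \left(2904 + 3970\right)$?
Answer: $29723176$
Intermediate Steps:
$\left(4631 - 307\right) \left(2904 + 3970\right) = 4324 \cdot 6874 = 29723176$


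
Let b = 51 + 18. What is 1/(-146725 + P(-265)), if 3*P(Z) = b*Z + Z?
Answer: -3/458725 ≈ -6.5399e-6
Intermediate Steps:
b = 69
P(Z) = 70*Z/3 (P(Z) = (69*Z + Z)/3 = (70*Z)/3 = 70*Z/3)
1/(-146725 + P(-265)) = 1/(-146725 + (70/3)*(-265)) = 1/(-146725 - 18550/3) = 1/(-458725/3) = -3/458725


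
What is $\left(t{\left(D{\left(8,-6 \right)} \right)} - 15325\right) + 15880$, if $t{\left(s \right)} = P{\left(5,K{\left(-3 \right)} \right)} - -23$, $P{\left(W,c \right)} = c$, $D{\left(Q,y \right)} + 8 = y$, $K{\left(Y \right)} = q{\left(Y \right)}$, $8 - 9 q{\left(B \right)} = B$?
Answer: $\frac{5213}{9} \approx 579.22$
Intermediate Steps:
$q{\left(B \right)} = \frac{8}{9} - \frac{B}{9}$
$K{\left(Y \right)} = \frac{8}{9} - \frac{Y}{9}$
$D{\left(Q,y \right)} = -8 + y$
$t{\left(s \right)} = \frac{218}{9}$ ($t{\left(s \right)} = \left(\frac{8}{9} - - \frac{1}{3}\right) - -23 = \left(\frac{8}{9} + \frac{1}{3}\right) + 23 = \frac{11}{9} + 23 = \frac{218}{9}$)
$\left(t{\left(D{\left(8,-6 \right)} \right)} - 15325\right) + 15880 = \left(\frac{218}{9} - 15325\right) + 15880 = - \frac{137707}{9} + 15880 = \frac{5213}{9}$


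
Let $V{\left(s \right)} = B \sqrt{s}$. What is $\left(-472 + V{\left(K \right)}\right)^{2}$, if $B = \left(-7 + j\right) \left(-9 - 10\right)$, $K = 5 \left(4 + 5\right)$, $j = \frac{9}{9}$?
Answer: $807604 - 322848 \sqrt{5} \approx 85694.0$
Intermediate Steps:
$j = 1$ ($j = 9 \cdot \frac{1}{9} = 1$)
$K = 45$ ($K = 5 \cdot 9 = 45$)
$B = 114$ ($B = \left(-7 + 1\right) \left(-9 - 10\right) = \left(-6\right) \left(-19\right) = 114$)
$V{\left(s \right)} = 114 \sqrt{s}$
$\left(-472 + V{\left(K \right)}\right)^{2} = \left(-472 + 114 \sqrt{45}\right)^{2} = \left(-472 + 114 \cdot 3 \sqrt{5}\right)^{2} = \left(-472 + 342 \sqrt{5}\right)^{2}$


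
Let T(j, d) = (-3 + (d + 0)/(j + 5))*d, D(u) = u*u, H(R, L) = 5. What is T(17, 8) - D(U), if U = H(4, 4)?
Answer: -507/11 ≈ -46.091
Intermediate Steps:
U = 5
D(u) = u²
T(j, d) = d*(-3 + d/(5 + j)) (T(j, d) = (-3 + d/(5 + j))*d = d*(-3 + d/(5 + j)))
T(17, 8) - D(U) = 8*(-15 + 8 - 3*17)/(5 + 17) - 1*5² = 8*(-15 + 8 - 51)/22 - 1*25 = 8*(1/22)*(-58) - 25 = -232/11 - 25 = -507/11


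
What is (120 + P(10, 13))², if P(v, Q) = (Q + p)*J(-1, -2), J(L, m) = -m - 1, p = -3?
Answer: 16900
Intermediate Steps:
J(L, m) = -1 - m
P(v, Q) = -3 + Q (P(v, Q) = (Q - 3)*(-1 - 1*(-2)) = (-3 + Q)*(-1 + 2) = (-3 + Q)*1 = -3 + Q)
(120 + P(10, 13))² = (120 + (-3 + 13))² = (120 + 10)² = 130² = 16900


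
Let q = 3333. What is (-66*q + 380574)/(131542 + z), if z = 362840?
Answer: 26766/82397 ≈ 0.32484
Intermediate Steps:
(-66*q + 380574)/(131542 + z) = (-66*3333 + 380574)/(131542 + 362840) = (-219978 + 380574)/494382 = 160596*(1/494382) = 26766/82397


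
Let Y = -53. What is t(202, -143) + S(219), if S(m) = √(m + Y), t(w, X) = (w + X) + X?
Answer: -84 + √166 ≈ -71.116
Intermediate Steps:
t(w, X) = w + 2*X (t(w, X) = (X + w) + X = w + 2*X)
S(m) = √(-53 + m) (S(m) = √(m - 53) = √(-53 + m))
t(202, -143) + S(219) = (202 + 2*(-143)) + √(-53 + 219) = (202 - 286) + √166 = -84 + √166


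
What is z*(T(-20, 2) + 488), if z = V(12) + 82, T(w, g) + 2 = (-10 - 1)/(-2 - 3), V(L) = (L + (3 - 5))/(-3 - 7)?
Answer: 197721/5 ≈ 39544.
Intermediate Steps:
V(L) = 1/5 - L/10 (V(L) = (L - 2)/(-10) = (-2 + L)*(-1/10) = 1/5 - L/10)
T(w, g) = 1/5 (T(w, g) = -2 + (-10 - 1)/(-2 - 3) = -2 - 11/(-5) = -2 - 11*(-1/5) = -2 + 11/5 = 1/5)
z = 81 (z = (1/5 - 1/10*12) + 82 = (1/5 - 6/5) + 82 = -1 + 82 = 81)
z*(T(-20, 2) + 488) = 81*(1/5 + 488) = 81*(2441/5) = 197721/5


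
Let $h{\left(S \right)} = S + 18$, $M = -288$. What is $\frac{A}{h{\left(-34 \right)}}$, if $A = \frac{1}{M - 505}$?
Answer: $\frac{1}{12688} \approx 7.8815 \cdot 10^{-5}$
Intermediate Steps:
$h{\left(S \right)} = 18 + S$
$A = - \frac{1}{793}$ ($A = \frac{1}{-288 - 505} = \frac{1}{-793} = - \frac{1}{793} \approx -0.001261$)
$\frac{A}{h{\left(-34 \right)}} = - \frac{1}{793 \left(18 - 34\right)} = - \frac{1}{793 \left(-16\right)} = \left(- \frac{1}{793}\right) \left(- \frac{1}{16}\right) = \frac{1}{12688}$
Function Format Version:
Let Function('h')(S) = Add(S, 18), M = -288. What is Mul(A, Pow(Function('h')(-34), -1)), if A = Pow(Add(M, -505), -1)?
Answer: Rational(1, 12688) ≈ 7.8815e-5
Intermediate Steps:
Function('h')(S) = Add(18, S)
A = Rational(-1, 793) (A = Pow(Add(-288, -505), -1) = Pow(-793, -1) = Rational(-1, 793) ≈ -0.0012610)
Mul(A, Pow(Function('h')(-34), -1)) = Mul(Rational(-1, 793), Pow(Add(18, -34), -1)) = Mul(Rational(-1, 793), Pow(-16, -1)) = Mul(Rational(-1, 793), Rational(-1, 16)) = Rational(1, 12688)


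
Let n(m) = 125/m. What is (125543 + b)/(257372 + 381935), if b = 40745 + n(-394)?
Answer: 65517347/251886958 ≈ 0.26011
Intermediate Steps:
b = 16053405/394 (b = 40745 + 125/(-394) = 40745 + 125*(-1/394) = 40745 - 125/394 = 16053405/394 ≈ 40745.)
(125543 + b)/(257372 + 381935) = (125543 + 16053405/394)/(257372 + 381935) = (65517347/394)/639307 = (65517347/394)*(1/639307) = 65517347/251886958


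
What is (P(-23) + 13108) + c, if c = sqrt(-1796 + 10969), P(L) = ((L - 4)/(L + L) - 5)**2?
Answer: 27777737/2116 + sqrt(9173) ≈ 13223.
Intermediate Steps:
P(L) = (-5 + (-4 + L)/(2*L))**2 (P(L) = ((-4 + L)/((2*L)) - 5)**2 = ((-4 + L)*(1/(2*L)) - 5)**2 = ((-4 + L)/(2*L) - 5)**2 = (-5 + (-4 + L)/(2*L))**2)
c = sqrt(9173) ≈ 95.776
(P(-23) + 13108) + c = ((1/4)*(4 + 9*(-23))**2/(-23)**2 + 13108) + sqrt(9173) = ((1/4)*(1/529)*(4 - 207)**2 + 13108) + sqrt(9173) = ((1/4)*(1/529)*(-203)**2 + 13108) + sqrt(9173) = ((1/4)*(1/529)*41209 + 13108) + sqrt(9173) = (41209/2116 + 13108) + sqrt(9173) = 27777737/2116 + sqrt(9173)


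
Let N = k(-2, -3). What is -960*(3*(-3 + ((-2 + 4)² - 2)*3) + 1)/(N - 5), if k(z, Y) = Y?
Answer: 1200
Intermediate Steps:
N = -3
-960*(3*(-3 + ((-2 + 4)² - 2)*3) + 1)/(N - 5) = -960*(3*(-3 + ((-2 + 4)² - 2)*3) + 1)/(-3 - 5) = -960*(3*(-3 + (2² - 2)*3) + 1)/(-8) = -960*(3*(-3 + (4 - 2)*3) + 1)*(-1)/8 = -960*(3*(-3 + 2*3) + 1)*(-1)/8 = -960*(3*(-3 + 6) + 1)*(-1)/8 = -960*(3*3 + 1)*(-1)/8 = -960*(9 + 1)*(-1)/8 = -9600*(-1)/8 = -960*(-5/4) = 1200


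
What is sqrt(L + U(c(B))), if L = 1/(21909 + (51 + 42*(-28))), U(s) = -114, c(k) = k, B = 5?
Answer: 25*I*sqrt(4924509)/5196 ≈ 10.677*I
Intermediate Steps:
L = 1/20784 (L = 1/(21909 + (51 - 1176)) = 1/(21909 - 1125) = 1/20784 ≈ 4.8114e-5)
sqrt(L + U(c(B))) = sqrt(1/20784 - 114) = sqrt(-2369375/20784) = 25*I*sqrt(4924509)/5196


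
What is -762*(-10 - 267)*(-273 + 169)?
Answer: -21951696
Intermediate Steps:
-762*(-10 - 267)*(-273 + 169) = -(-211074)*(-104) = -762*28808 = -21951696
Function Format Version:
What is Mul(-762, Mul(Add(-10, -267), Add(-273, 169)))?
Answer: -21951696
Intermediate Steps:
Mul(-762, Mul(Add(-10, -267), Add(-273, 169))) = Mul(-762, Mul(-277, -104)) = Mul(-762, 28808) = -21951696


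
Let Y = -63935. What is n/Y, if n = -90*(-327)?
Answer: -5886/12787 ≈ -0.46031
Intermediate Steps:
n = 29430
n/Y = 29430/(-63935) = 29430*(-1/63935) = -5886/12787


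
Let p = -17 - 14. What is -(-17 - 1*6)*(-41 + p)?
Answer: -1656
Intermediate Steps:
p = -31
-(-17 - 1*6)*(-41 + p) = -(-17 - 1*6)*(-41 - 31) = -(-17 - 6)*(-72) = -(-23)*(-72) = -1*1656 = -1656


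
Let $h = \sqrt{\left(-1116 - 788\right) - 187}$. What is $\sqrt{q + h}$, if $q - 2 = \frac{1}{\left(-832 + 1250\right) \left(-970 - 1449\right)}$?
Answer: $\frac{\sqrt{2044815277186 + 1022408144164 i \sqrt{2091}}}{1011142} \approx 4.8873 + 4.6782 i$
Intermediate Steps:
$h = i \sqrt{2091}$ ($h = \sqrt{-1904 - 187} = \sqrt{-2091} = i \sqrt{2091} \approx 45.727 i$)
$q = \frac{2022283}{1011142}$ ($q = 2 + \frac{1}{\left(-832 + 1250\right) \left(-970 - 1449\right)} = 2 + \frac{1}{418 \left(-2419\right)} = 2 + \frac{1}{-1011142} = 2 - \frac{1}{1011142} = \frac{2022283}{1011142} \approx 2.0$)
$\sqrt{q + h} = \sqrt{\frac{2022283}{1011142} + i \sqrt{2091}}$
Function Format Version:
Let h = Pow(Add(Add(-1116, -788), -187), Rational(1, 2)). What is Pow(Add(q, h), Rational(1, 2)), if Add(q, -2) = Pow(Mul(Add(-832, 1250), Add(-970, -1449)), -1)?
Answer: Mul(Rational(1, 1011142), Pow(Add(2044815277186, Mul(1022408144164, I, Pow(2091, Rational(1, 2)))), Rational(1, 2))) ≈ Add(4.8873, Mul(4.6782, I))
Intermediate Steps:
h = Mul(I, Pow(2091, Rational(1, 2))) (h = Pow(Add(-1904, -187), Rational(1, 2)) = Pow(-2091, Rational(1, 2)) = Mul(I, Pow(2091, Rational(1, 2))) ≈ Mul(45.727, I))
q = Rational(2022283, 1011142) (q = Add(2, Pow(Mul(Add(-832, 1250), Add(-970, -1449)), -1)) = Add(2, Pow(Mul(418, -2419), -1)) = Add(2, Pow(-1011142, -1)) = Add(2, Rational(-1, 1011142)) = Rational(2022283, 1011142) ≈ 2.0000)
Pow(Add(q, h), Rational(1, 2)) = Pow(Add(Rational(2022283, 1011142), Mul(I, Pow(2091, Rational(1, 2)))), Rational(1, 2))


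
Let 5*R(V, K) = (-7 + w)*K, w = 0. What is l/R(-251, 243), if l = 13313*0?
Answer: 0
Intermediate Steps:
R(V, K) = -7*K/5 (R(V, K) = ((-7 + 0)*K)/5 = (-7*K)/5 = -7*K/5)
l = 0
l/R(-251, 243) = 0/((-7/5*243)) = 0/(-1701/5) = 0*(-5/1701) = 0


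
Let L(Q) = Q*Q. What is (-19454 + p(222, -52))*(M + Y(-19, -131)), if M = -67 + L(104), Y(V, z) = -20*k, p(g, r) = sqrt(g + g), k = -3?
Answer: -210278286 + 21618*sqrt(111) ≈ -2.1005e+8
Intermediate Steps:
L(Q) = Q**2
p(g, r) = sqrt(2)*sqrt(g) (p(g, r) = sqrt(2*g) = sqrt(2)*sqrt(g))
Y(V, z) = 60 (Y(V, z) = -20*(-3) = 60)
M = 10749 (M = -67 + 104**2 = -67 + 10816 = 10749)
(-19454 + p(222, -52))*(M + Y(-19, -131)) = (-19454 + sqrt(2)*sqrt(222))*(10749 + 60) = (-19454 + 2*sqrt(111))*10809 = -210278286 + 21618*sqrt(111)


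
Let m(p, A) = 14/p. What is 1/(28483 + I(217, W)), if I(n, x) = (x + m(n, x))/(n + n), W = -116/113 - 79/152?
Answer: 33012272/940288430665 ≈ 3.5109e-5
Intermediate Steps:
W = -26559/17176 (W = -116*1/113 - 79*1/152 = -116/113 - 79/152 = -26559/17176 ≈ -1.5463)
I(n, x) = (x + 14/n)/(2*n) (I(n, x) = (x + 14/n)/(n + n) = (x + 14/n)/((2*n)) = (x + 14/n)*(1/(2*n)) = (x + 14/n)/(2*n))
1/(28483 + I(217, W)) = 1/(28483 + (½)*(14 + 217*(-26559/17176))/217²) = 1/(28483 + (½)*(1/47089)*(14 - 5763303/17176)) = 1/(28483 + (½)*(1/47089)*(-5522839/17176)) = 1/(28483 - 112711/33012272) = 1/(940288430665/33012272) = 33012272/940288430665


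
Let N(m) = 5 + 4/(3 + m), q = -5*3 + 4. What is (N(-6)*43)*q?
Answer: -5203/3 ≈ -1734.3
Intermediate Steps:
q = -11 (q = -15 + 4 = -11)
N(m) = 5 + 4/(3 + m)
(N(-6)*43)*q = (((19 + 5*(-6))/(3 - 6))*43)*(-11) = (((19 - 30)/(-3))*43)*(-11) = (-⅓*(-11)*43)*(-11) = ((11/3)*43)*(-11) = (473/3)*(-11) = -5203/3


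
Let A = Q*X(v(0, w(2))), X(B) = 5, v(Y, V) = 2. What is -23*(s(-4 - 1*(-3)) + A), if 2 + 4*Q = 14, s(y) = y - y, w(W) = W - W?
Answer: -345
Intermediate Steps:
w(W) = 0
s(y) = 0
Q = 3 (Q = -½ + (¼)*14 = -½ + 7/2 = 3)
A = 15 (A = 3*5 = 15)
-23*(s(-4 - 1*(-3)) + A) = -23*(0 + 15) = -23*15 = -345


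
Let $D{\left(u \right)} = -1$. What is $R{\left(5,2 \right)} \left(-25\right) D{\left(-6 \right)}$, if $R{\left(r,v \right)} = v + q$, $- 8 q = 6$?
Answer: $\frac{125}{4} \approx 31.25$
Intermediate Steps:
$q = - \frac{3}{4}$ ($q = \left(- \frac{1}{8}\right) 6 = - \frac{3}{4} \approx -0.75$)
$R{\left(r,v \right)} = - \frac{3}{4} + v$ ($R{\left(r,v \right)} = v - \frac{3}{4} = - \frac{3}{4} + v$)
$R{\left(5,2 \right)} \left(-25\right) D{\left(-6 \right)} = \left(- \frac{3}{4} + 2\right) \left(-25\right) \left(-1\right) = \frac{5}{4} \left(-25\right) \left(-1\right) = \left(- \frac{125}{4}\right) \left(-1\right) = \frac{125}{4}$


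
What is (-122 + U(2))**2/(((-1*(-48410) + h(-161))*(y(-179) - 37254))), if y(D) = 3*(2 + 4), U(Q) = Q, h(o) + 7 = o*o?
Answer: -300/57656843 ≈ -5.2032e-6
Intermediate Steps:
h(o) = -7 + o**2 (h(o) = -7 + o*o = -7 + o**2)
y(D) = 18 (y(D) = 3*6 = 18)
(-122 + U(2))**2/(((-1*(-48410) + h(-161))*(y(-179) - 37254))) = (-122 + 2)**2/(((-1*(-48410) + (-7 + (-161)**2))*(18 - 37254))) = (-120)**2/(((48410 + (-7 + 25921))*(-37236))) = 14400/(((48410 + 25914)*(-37236))) = 14400/((74324*(-37236))) = 14400/(-2767528464) = 14400*(-1/2767528464) = -300/57656843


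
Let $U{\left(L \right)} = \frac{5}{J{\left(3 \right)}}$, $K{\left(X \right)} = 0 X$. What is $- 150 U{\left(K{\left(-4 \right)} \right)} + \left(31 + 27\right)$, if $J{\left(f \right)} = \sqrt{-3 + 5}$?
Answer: $58 - 375 \sqrt{2} \approx -472.33$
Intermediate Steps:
$J{\left(f \right)} = \sqrt{2}$
$K{\left(X \right)} = 0$
$U{\left(L \right)} = \frac{5 \sqrt{2}}{2}$ ($U{\left(L \right)} = \frac{5}{\sqrt{2}} = 5 \frac{\sqrt{2}}{2} = \frac{5 \sqrt{2}}{2}$)
$- 150 U{\left(K{\left(-4 \right)} \right)} + \left(31 + 27\right) = - 150 \frac{5 \sqrt{2}}{2} + \left(31 + 27\right) = - 375 \sqrt{2} + 58 = 58 - 375 \sqrt{2}$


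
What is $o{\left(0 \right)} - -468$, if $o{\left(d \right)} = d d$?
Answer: $468$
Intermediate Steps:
$o{\left(d \right)} = d^{2}$
$o{\left(0 \right)} - -468 = 0^{2} - -468 = 0 + 468 = 468$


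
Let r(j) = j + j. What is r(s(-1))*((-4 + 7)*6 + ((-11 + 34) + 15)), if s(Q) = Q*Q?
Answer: 112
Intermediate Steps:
s(Q) = Q²
r(j) = 2*j
r(s(-1))*((-4 + 7)*6 + ((-11 + 34) + 15)) = (2*(-1)²)*((-4 + 7)*6 + ((-11 + 34) + 15)) = (2*1)*(3*6 + (23 + 15)) = 2*(18 + 38) = 2*56 = 112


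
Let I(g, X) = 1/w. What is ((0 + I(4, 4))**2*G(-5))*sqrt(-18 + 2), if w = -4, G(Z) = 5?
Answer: 5*I/4 ≈ 1.25*I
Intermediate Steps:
I(g, X) = -1/4 (I(g, X) = 1/(-4) = -1/4)
((0 + I(4, 4))**2*G(-5))*sqrt(-18 + 2) = ((0 - 1/4)**2*5)*sqrt(-18 + 2) = ((-1/4)**2*5)*sqrt(-16) = ((1/16)*5)*(4*I) = 5*(4*I)/16 = 5*I/4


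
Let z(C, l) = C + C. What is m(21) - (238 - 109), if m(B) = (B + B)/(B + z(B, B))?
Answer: -385/3 ≈ -128.33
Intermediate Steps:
z(C, l) = 2*C
m(B) = 2/3 (m(B) = (B + B)/(B + 2*B) = (2*B)/((3*B)) = (2*B)*(1/(3*B)) = 2/3)
m(21) - (238 - 109) = 2/3 - (238 - 109) = 2/3 - 1*129 = 2/3 - 129 = -385/3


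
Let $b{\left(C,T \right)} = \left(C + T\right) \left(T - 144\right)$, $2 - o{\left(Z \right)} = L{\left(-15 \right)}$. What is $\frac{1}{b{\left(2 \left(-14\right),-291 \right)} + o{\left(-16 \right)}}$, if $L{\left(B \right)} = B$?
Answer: $\frac{1}{138782} \approx 7.2055 \cdot 10^{-6}$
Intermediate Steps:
$o{\left(Z \right)} = 17$ ($o{\left(Z \right)} = 2 - -15 = 2 + 15 = 17$)
$b{\left(C,T \right)} = \left(-144 + T\right) \left(C + T\right)$ ($b{\left(C,T \right)} = \left(C + T\right) \left(-144 + T\right) = \left(-144 + T\right) \left(C + T\right)$)
$\frac{1}{b{\left(2 \left(-14\right),-291 \right)} + o{\left(-16 \right)}} = \frac{1}{\left(\left(-291\right)^{2} - 144 \cdot 2 \left(-14\right) - -41904 + 2 \left(-14\right) \left(-291\right)\right) + 17} = \frac{1}{\left(84681 - -4032 + 41904 - -8148\right) + 17} = \frac{1}{\left(84681 + 4032 + 41904 + 8148\right) + 17} = \frac{1}{138765 + 17} = \frac{1}{138782}$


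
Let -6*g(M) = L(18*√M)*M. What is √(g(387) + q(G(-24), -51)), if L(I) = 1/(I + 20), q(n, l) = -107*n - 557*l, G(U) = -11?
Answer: √(29584 - 129/(2*(20 + 54*√43))) ≈ 172.00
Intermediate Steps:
q(n, l) = -557*l - 107*n
L(I) = 1/(20 + I)
g(M) = -M/(6*(20 + 18*√M))
√(g(387) + q(G(-24), -51)) = √(-1*387/(120 + 108*√387) + (-557*(-51) - 107*(-11))) = √(-1*387/(120 + 108*(3*√43)) + (28407 + 1177)) = √(-1*387/(120 + 324*√43) + 29584) = √(-387/(120 + 324*√43) + 29584) = √(29584 - 387/(120 + 324*√43))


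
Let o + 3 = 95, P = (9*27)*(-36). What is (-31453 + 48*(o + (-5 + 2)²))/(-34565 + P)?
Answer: 26605/43313 ≈ 0.61425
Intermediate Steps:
P = -8748 (P = 243*(-36) = -8748)
o = 92 (o = -3 + 95 = 92)
(-31453 + 48*(o + (-5 + 2)²))/(-34565 + P) = (-31453 + 48*(92 + (-5 + 2)²))/(-34565 - 8748) = (-31453 + 48*(92 + (-3)²))/(-43313) = (-31453 + 48*(92 + 9))*(-1/43313) = (-31453 + 48*101)*(-1/43313) = (-31453 + 4848)*(-1/43313) = -26605*(-1/43313) = 26605/43313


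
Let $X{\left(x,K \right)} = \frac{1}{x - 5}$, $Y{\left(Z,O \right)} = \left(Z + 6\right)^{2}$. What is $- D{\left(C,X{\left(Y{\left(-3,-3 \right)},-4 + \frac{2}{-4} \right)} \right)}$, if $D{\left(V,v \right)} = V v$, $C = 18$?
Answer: $- \frac{9}{2} \approx -4.5$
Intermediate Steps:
$Y{\left(Z,O \right)} = \left(6 + Z\right)^{2}$
$X{\left(x,K \right)} = \frac{1}{-5 + x}$
$- D{\left(C,X{\left(Y{\left(-3,-3 \right)},-4 + \frac{2}{-4} \right)} \right)} = - \frac{18}{-5 + \left(6 - 3\right)^{2}} = - \frac{18}{-5 + 3^{2}} = - \frac{18}{-5 + 9} = - \frac{18}{4} = \left(-1\right) \frac{9}{2} = - \frac{9}{2}$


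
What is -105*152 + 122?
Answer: -15838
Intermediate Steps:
-105*152 + 122 = -15960 + 122 = -15838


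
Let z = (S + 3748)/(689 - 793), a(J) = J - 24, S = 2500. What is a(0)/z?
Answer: 312/781 ≈ 0.39949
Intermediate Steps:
a(J) = -24 + J
z = -781/13 (z = (2500 + 3748)/(689 - 793) = 6248/(-104) = 6248*(-1/104) = -781/13 ≈ -60.077)
a(0)/z = (-24 + 0)/(-781/13) = -24*(-13/781) = 312/781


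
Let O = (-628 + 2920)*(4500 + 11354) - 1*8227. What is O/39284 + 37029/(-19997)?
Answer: 725019185341/785562148 ≈ 922.93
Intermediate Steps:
O = 36329141 (O = 2292*15854 - 8227 = 36337368 - 8227 = 36329141)
O/39284 + 37029/(-19997) = 36329141/39284 + 37029/(-19997) = 36329141*(1/39284) + 37029*(-1/19997) = 36329141/39284 - 37029/19997 = 725019185341/785562148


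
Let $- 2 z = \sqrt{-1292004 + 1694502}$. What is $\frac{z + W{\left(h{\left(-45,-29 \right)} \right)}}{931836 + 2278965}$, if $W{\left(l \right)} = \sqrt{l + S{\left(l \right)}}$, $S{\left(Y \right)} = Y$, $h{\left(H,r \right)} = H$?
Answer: $- \frac{\sqrt{44722}}{2140534} + \frac{i \sqrt{10}}{1070267} \approx -9.8796 \cdot 10^{-5} + 2.9547 \cdot 10^{-6} i$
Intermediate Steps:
$z = - \frac{3 \sqrt{44722}}{2}$ ($z = - \frac{\sqrt{-1292004 + 1694502}}{2} = - \frac{\sqrt{402498}}{2} = - \frac{3 \sqrt{44722}}{2} \approx -317.21$)
$W{\left(l \right)} = \sqrt{2} \sqrt{l}$ ($W{\left(l \right)} = \sqrt{l + l} = \sqrt{2 l} = \sqrt{2} \sqrt{l}$)
$\frac{z + W{\left(h{\left(-45,-29 \right)} \right)}}{931836 + 2278965} = \frac{- \frac{3 \sqrt{44722}}{2} + \sqrt{2} \sqrt{-45}}{931836 + 2278965} = \frac{- \frac{3 \sqrt{44722}}{2} + \sqrt{2} \cdot 3 i \sqrt{5}}{3210801} = \left(- \frac{3 \sqrt{44722}}{2} + 3 i \sqrt{10}\right) \frac{1}{3210801} = - \frac{\sqrt{44722}}{2140534} + \frac{i \sqrt{10}}{1070267}$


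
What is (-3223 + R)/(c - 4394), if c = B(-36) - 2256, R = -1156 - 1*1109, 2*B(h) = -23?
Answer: 10976/13323 ≈ 0.82384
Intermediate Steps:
B(h) = -23/2 (B(h) = (½)*(-23) = -23/2)
R = -2265 (R = -1156 - 1109 = -2265)
c = -4535/2 (c = -23/2 - 2256 = -4535/2 ≈ -2267.5)
(-3223 + R)/(c - 4394) = (-3223 - 2265)/(-4535/2 - 4394) = -5488/(-13323/2) = -5488*(-2/13323) = 10976/13323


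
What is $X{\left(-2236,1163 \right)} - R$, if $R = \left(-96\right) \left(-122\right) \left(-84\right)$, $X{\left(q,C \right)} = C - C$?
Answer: $983808$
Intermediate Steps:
$X{\left(q,C \right)} = 0$
$R = -983808$ ($R = 11712 \left(-84\right) = -983808$)
$X{\left(-2236,1163 \right)} - R = 0 - -983808 = 0 + 983808 = 983808$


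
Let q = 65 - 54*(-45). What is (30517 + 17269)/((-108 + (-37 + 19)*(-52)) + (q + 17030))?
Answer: 47786/20353 ≈ 2.3479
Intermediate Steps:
q = 2495 (q = 65 + 2430 = 2495)
(30517 + 17269)/((-108 + (-37 + 19)*(-52)) + (q + 17030)) = (30517 + 17269)/((-108 + (-37 + 19)*(-52)) + (2495 + 17030)) = 47786/((-108 - 18*(-52)) + 19525) = 47786/((-108 + 936) + 19525) = 47786/(828 + 19525) = 47786/20353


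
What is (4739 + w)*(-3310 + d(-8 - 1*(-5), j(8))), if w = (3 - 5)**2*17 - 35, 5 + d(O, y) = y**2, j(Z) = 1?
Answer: -15814408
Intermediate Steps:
d(O, y) = -5 + y**2
w = 33 (w = (-2)**2*17 - 35 = 4*17 - 35 = 68 - 35 = 33)
(4739 + w)*(-3310 + d(-8 - 1*(-5), j(8))) = (4739 + 33)*(-3310 + (-5 + 1**2)) = 4772*(-3310 + (-5 + 1)) = 4772*(-3310 - 4) = 4772*(-3314) = -15814408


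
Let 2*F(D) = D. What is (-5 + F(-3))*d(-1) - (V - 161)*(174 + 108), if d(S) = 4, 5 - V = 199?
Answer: 100084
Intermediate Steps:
V = -194 (V = 5 - 1*199 = 5 - 199 = -194)
F(D) = D/2
(-5 + F(-3))*d(-1) - (V - 161)*(174 + 108) = (-5 + (½)*(-3))*4 - (-194 - 161)*(174 + 108) = (-5 - 3/2)*4 - (-355)*282 = -13/2*4 - 1*(-100110) = -26 + 100110 = 100084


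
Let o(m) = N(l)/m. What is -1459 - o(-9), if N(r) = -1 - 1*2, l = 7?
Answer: -4378/3 ≈ -1459.3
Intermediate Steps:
N(r) = -3 (N(r) = -1 - 2 = -3)
o(m) = -3/m
-1459 - o(-9) = -1459 - (-3)/(-9) = -1459 - (-3)*(-1)/9 = -1459 - 1*⅓ = -1459 - ⅓ = -4378/3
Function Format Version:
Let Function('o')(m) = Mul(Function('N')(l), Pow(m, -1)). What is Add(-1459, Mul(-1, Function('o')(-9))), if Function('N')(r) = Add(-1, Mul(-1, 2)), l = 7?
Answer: Rational(-4378, 3) ≈ -1459.3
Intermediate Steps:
Function('N')(r) = -3 (Function('N')(r) = Add(-1, -2) = -3)
Function('o')(m) = Mul(-3, Pow(m, -1))
Add(-1459, Mul(-1, Function('o')(-9))) = Add(-1459, Mul(-1, Mul(-3, Pow(-9, -1)))) = Add(-1459, Mul(-1, Mul(-3, Rational(-1, 9)))) = Add(-1459, Mul(-1, Rational(1, 3))) = Add(-1459, Rational(-1, 3)) = Rational(-4378, 3)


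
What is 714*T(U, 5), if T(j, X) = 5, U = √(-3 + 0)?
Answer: 3570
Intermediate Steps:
U = I*√3 (U = √(-3) = I*√3 ≈ 1.732*I)
714*T(U, 5) = 714*5 = 3570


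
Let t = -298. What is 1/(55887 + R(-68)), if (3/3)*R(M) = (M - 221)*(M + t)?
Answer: 1/161661 ≈ 6.1858e-6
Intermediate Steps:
R(M) = (-298 + M)*(-221 + M) (R(M) = (M - 221)*(M - 298) = (-221 + M)*(-298 + M) = (-298 + M)*(-221 + M))
1/(55887 + R(-68)) = 1/(55887 + (65858 + (-68)² - 519*(-68))) = 1/(55887 + (65858 + 4624 + 35292)) = 1/(55887 + 105774) = 1/161661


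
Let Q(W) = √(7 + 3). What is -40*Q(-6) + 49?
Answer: 49 - 40*√10 ≈ -77.491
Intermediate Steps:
Q(W) = √10
-40*Q(-6) + 49 = -40*√10 + 49 = 49 - 40*√10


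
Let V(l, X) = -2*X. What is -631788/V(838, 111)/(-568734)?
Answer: -52649/10521579 ≈ -0.0050039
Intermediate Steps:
-631788/V(838, 111)/(-568734) = -631788/((-2*111))/(-568734) = -631788/(-222)*(-1/568734) = -631788*(-1/222)*(-1/568734) = (105298/37)*(-1/568734) = -52649/10521579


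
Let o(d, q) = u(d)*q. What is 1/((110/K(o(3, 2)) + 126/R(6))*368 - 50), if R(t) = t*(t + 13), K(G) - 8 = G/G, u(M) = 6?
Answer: 171/830122 ≈ 0.00020599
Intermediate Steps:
o(d, q) = 6*q
K(G) = 9 (K(G) = 8 + G/G = 8 + 1 = 9)
R(t) = t*(13 + t)
1/((110/K(o(3, 2)) + 126/R(6))*368 - 50) = 1/((110/9 + 126/((6*(13 + 6))))*368 - 50) = 1/((110*(⅑) + 126/((6*19)))*368 - 50) = 1/((110/9 + 126/114)*368 - 50) = 1/((110/9 + 126*(1/114))*368 - 50) = 1/((110/9 + 21/19)*368 - 50) = 1/((2279/171)*368 - 50) = 1/(838672/171 - 50) = 1/(830122/171) = 171/830122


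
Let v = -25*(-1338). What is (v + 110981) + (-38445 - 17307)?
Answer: 88679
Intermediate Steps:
v = 33450
(v + 110981) + (-38445 - 17307) = (33450 + 110981) + (-38445 - 17307) = 144431 - 55752 = 88679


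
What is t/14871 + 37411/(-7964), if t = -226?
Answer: -50739895/10766604 ≈ -4.7127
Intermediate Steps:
t/14871 + 37411/(-7964) = -226/14871 + 37411/(-7964) = -226*1/14871 + 37411*(-1/7964) = -226/14871 - 3401/724 = -50739895/10766604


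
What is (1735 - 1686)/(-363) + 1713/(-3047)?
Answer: -70102/100551 ≈ -0.69718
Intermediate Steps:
(1735 - 1686)/(-363) + 1713/(-3047) = 49*(-1/363) + 1713*(-1/3047) = -49/363 - 1713/3047 = -70102/100551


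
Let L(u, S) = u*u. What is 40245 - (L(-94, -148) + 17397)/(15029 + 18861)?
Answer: 1363876817/33890 ≈ 40244.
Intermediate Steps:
L(u, S) = u²
40245 - (L(-94, -148) + 17397)/(15029 + 18861) = 40245 - ((-94)² + 17397)/(15029 + 18861) = 40245 - (8836 + 17397)/33890 = 40245 - 26233/33890 = 1363876817/33890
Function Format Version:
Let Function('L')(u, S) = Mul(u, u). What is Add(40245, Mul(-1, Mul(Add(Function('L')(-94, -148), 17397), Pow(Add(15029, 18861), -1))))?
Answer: Rational(1363876817, 33890) ≈ 40244.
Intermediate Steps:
Function('L')(u, S) = Pow(u, 2)
Add(40245, Mul(-1, Mul(Add(Function('L')(-94, -148), 17397), Pow(Add(15029, 18861), -1)))) = Add(40245, Mul(-1, Mul(Add(Pow(-94, 2), 17397), Pow(Add(15029, 18861), -1)))) = Add(40245, Mul(-1, Mul(Add(8836, 17397), Pow(33890, -1)))) = Add(40245, Mul(-1, Mul(26233, Rational(1, 33890)))) = Add(40245, Mul(-1, Rational(26233, 33890))) = Add(40245, Rational(-26233, 33890)) = Rational(1363876817, 33890)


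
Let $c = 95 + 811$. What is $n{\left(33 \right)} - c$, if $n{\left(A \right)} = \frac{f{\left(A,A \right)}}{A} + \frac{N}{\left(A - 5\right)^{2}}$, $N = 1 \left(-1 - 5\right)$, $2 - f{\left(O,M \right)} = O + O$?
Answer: $- \frac{11745203}{12936} \approx -907.95$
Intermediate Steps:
$f{\left(O,M \right)} = 2 - 2 O$ ($f{\left(O,M \right)} = 2 - \left(O + O\right) = 2 - 2 O$)
$N = -6$ ($N = 1 \left(-6\right) = -6$)
$c = 906$
$n{\left(A \right)} = - \frac{6}{\left(-5 + A\right)^{2}} + \frac{2 - 2 A}{A}$ ($n{\left(A \right)} = \frac{2 - 2 A}{A} - \frac{6}{\left(A - 5\right)^{2}} = \frac{2 - 2 A}{A} - \frac{6}{\left(-5 + A\right)^{2}} = - \frac{6}{\left(-5 + A\right)^{2}} + \frac{2 - 2 A}{A}$)
$n{\left(33 \right)} - c = \left(-2 - \frac{6}{\left(-5 + 33\right)^{2}} + \frac{2}{33}\right) - 906 = \left(-2 - \frac{6}{784} + 2 \cdot \frac{1}{33}\right) - 906 = \left(-2 - \frac{3}{392} + \frac{2}{33}\right) - 906 = - \frac{25187}{12936} - 906 = - \frac{11745203}{12936}$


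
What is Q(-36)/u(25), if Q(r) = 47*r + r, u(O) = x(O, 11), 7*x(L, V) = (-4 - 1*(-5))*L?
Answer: -12096/25 ≈ -483.84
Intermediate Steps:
x(L, V) = L/7 (x(L, V) = ((-4 - 1*(-5))*L)/7 = ((-4 + 5)*L)/7 = (1*L)/7 = L/7)
u(O) = O/7
Q(r) = 48*r
Q(-36)/u(25) = (48*(-36))/(((⅐)*25)) = -1728/25/7 = -1728*7/25 = -12096/25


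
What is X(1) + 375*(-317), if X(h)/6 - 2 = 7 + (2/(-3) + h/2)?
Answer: -118822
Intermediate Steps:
X(h) = 50 + 3*h (X(h) = 12 + 6*(7 + (2/(-3) + h/2)) = 12 + 6*(7 + (2*(-⅓) + h*(½))) = 12 + 6*(7 + (-⅔ + h/2)) = 12 + 6*(19/3 + h/2) = 12 + (38 + 3*h) = 50 + 3*h)
X(1) + 375*(-317) = (50 + 3*1) + 375*(-317) = (50 + 3) - 118875 = 53 - 118875 = -118822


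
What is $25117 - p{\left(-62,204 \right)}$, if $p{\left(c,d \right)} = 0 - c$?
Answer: $25055$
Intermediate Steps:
$p{\left(c,d \right)} = - c$
$25117 - p{\left(-62,204 \right)} = 25117 - \left(-1\right) \left(-62\right) = 25117 - 62 = 25055$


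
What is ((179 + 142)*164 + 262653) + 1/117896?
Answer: 37172255113/117896 ≈ 3.1530e+5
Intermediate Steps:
((179 + 142)*164 + 262653) + 1/117896 = (321*164 + 262653) + 1/117896 = (52644 + 262653) + 1/117896 = 315297 + 1/117896 = 37172255113/117896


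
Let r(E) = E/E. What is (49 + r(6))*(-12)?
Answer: -600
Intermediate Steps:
r(E) = 1
(49 + r(6))*(-12) = (49 + 1)*(-12) = 50*(-12) = -600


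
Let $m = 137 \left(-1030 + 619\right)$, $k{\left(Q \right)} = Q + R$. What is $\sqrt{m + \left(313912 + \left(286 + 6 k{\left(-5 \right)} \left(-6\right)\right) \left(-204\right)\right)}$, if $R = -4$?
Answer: $\sqrt{133165} \approx 364.92$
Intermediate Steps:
$k{\left(Q \right)} = -4 + Q$ ($k{\left(Q \right)} = Q - 4 = -4 + Q$)
$m = -56307$ ($m = 137 \left(-411\right) = -56307$)
$\sqrt{m + \left(313912 + \left(286 + 6 k{\left(-5 \right)} \left(-6\right)\right) \left(-204\right)\right)} = \sqrt{-56307 + \left(313912 + \left(286 + 6 \left(-4 - 5\right) \left(-6\right)\right) \left(-204\right)\right)} = \sqrt{-56307 + \left(313912 + \left(286 + 6 \left(-9\right) \left(-6\right)\right) \left(-204\right)\right)} = \sqrt{-56307 + \left(313912 + \left(286 - -324\right) \left(-204\right)\right)} = \sqrt{-56307 + \left(313912 + \left(286 + 324\right) \left(-204\right)\right)} = \sqrt{-56307 + \left(313912 + 610 \left(-204\right)\right)} = \sqrt{-56307 + \left(313912 - 124440\right)} = \sqrt{-56307 + 189472} = \sqrt{133165}$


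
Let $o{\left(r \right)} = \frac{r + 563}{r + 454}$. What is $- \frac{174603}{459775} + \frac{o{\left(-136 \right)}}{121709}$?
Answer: $- \frac{18214404991}{47964647550} \approx -0.37975$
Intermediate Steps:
$o{\left(r \right)} = \frac{563 + r}{454 + r}$
$- \frac{174603}{459775} + \frac{o{\left(-136 \right)}}{121709} = - \frac{174603}{459775} + \frac{\frac{1}{454 - 136} \left(563 - 136\right)}{121709} = \left(-174603\right) \frac{1}{459775} + \frac{1}{318} \cdot 427 \cdot \frac{1}{121709} = - \frac{174603}{459775} + \frac{1}{318} \cdot 427 \cdot \frac{1}{121709} = - \frac{174603}{459775} + \frac{427}{318} \cdot \frac{1}{121709} = - \frac{174603}{459775} + \frac{61}{5529066} = - \frac{18214404991}{47964647550}$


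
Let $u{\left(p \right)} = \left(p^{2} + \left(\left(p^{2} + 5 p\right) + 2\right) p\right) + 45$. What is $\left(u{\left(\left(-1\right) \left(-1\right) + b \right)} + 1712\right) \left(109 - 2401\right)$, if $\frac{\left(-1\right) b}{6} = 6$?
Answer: $77556696$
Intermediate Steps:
$b = -36$ ($b = \left(-6\right) 6 = -36$)
$u{\left(p \right)} = 45 + p^{2} + p \left(2 + p^{2} + 5 p\right)$ ($u{\left(p \right)} = \left(p^{2} + \left(2 + p^{2} + 5 p\right) p\right) + 45 = \left(p^{2} + p \left(2 + p^{2} + 5 p\right)\right) + 45 = 45 + p^{2} + p \left(2 + p^{2} + 5 p\right)$)
$\left(u{\left(\left(-1\right) \left(-1\right) + b \right)} + 1712\right) \left(109 - 2401\right) = \left(\left(45 + \left(\left(-1\right) \left(-1\right) - 36\right)^{3} + 2 \left(\left(-1\right) \left(-1\right) - 36\right) + 6 \left(\left(-1\right) \left(-1\right) - 36\right)^{2}\right) + 1712\right) \left(109 - 2401\right) = \left(\left(45 + \left(1 - 36\right)^{3} + 2 \left(1 - 36\right) + 6 \left(1 - 36\right)^{2}\right) + 1712\right) \left(-2292\right) = \left(\left(45 + \left(-35\right)^{3} + 2 \left(-35\right) + 6 \left(-35\right)^{2}\right) + 1712\right) \left(-2292\right) = \left(\left(45 - 42875 - 70 + 6 \cdot 1225\right) + 1712\right) \left(-2292\right) = \left(\left(45 - 42875 - 70 + 7350\right) + 1712\right) \left(-2292\right) = \left(-35550 + 1712\right) \left(-2292\right) = \left(-33838\right) \left(-2292\right) = 77556696$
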